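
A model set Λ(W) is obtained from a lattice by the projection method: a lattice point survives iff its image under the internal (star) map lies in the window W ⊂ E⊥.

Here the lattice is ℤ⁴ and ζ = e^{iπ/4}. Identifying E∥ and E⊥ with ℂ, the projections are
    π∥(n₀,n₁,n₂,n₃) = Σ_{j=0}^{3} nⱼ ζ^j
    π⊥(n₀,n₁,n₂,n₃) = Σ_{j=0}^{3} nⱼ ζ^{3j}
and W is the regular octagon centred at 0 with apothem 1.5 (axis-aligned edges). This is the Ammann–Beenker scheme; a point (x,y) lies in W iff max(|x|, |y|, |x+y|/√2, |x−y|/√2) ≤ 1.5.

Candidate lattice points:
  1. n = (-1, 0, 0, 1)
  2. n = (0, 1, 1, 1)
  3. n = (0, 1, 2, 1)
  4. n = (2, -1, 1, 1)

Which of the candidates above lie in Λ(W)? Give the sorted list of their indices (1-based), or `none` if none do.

Internal map: ζ^{3j} for j=0..3 gives (1,0), (−√2/2,√2/2), (0,−1), (√2/2,√2/2).
#1 (-1, 0, 0, 1): internal (-0.2929, 0.7071); octagon support 0.7071 vs apothem 1.5 → ∈ W
#2 (0, 1, 1, 1): internal (0.0000, 0.4142); octagon support 0.4142 vs apothem 1.5 → ∈ W
#3 (0, 1, 2, 1): internal (0.0000, -0.5858); octagon support 0.5858 vs apothem 1.5 → ∈ W
#4 (2, -1, 1, 1): internal (3.4142, -1.0000); octagon support 3.4142 vs apothem 1.5 → ∉ W

1, 2, 3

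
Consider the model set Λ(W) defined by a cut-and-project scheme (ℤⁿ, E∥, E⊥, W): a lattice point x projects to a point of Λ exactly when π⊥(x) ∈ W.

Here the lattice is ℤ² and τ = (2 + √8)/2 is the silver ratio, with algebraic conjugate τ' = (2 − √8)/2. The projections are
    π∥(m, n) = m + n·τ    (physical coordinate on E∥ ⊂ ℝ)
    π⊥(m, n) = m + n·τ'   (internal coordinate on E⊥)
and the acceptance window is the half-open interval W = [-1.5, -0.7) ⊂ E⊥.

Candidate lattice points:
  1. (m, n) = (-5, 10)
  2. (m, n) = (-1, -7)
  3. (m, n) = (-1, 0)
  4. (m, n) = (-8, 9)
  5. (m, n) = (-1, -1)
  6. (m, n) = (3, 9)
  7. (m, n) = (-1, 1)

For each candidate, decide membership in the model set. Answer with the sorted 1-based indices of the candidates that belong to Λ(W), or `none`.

3, 6, 7

Numerically τ ≈ 2.4142 and τ' = −1/τ ≈ -0.4142.
[1] lift (-5,10): star map gives -9.1421; window check -1.5 ≤ -9.1421 < -0.7 is false → out
[2] lift (-1,-7): star map gives 1.8995; window check -1.5 ≤ 1.8995 < -0.7 is false → out
[3] lift (-1,0): star map gives -1.0000; window check -1.5 ≤ -1.0000 < -0.7 is true → IN Λ
[4] lift (-8,9): star map gives -11.7279; window check -1.5 ≤ -11.7279 < -0.7 is false → out
[5] lift (-1,-1): star map gives -0.5858; window check -1.5 ≤ -0.5858 < -0.7 is false → out
[6] lift (3,9): star map gives -0.7279; window check -1.5 ≤ -0.7279 < -0.7 is true → IN Λ
[7] lift (-1,1): star map gives -1.4142; window check -1.5 ≤ -1.4142 < -0.7 is true → IN Λ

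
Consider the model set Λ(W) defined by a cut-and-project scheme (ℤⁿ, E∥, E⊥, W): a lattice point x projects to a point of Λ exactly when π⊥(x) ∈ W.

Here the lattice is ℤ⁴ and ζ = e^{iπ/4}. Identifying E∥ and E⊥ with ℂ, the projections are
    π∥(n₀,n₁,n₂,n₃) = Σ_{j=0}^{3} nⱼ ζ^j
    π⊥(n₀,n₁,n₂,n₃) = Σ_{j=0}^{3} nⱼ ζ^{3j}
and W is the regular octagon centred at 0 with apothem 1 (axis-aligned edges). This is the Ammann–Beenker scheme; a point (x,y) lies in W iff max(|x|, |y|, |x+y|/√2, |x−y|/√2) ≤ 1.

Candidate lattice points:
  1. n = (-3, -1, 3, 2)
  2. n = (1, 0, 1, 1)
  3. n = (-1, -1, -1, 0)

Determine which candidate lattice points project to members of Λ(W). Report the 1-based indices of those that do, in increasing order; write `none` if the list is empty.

π⊥(n) = n₀ + n₁ζ³ + n₂ζ⁶ + n₃ζ⁹ where ζ = e^{iπ/4}.
candidate 1: n = (-3, -1, 3, 2) → π⊥ ≈ (-0.8787, -2.2929); max(|x|,|y|,|x±y|/√2) = 2.2929 > 1 ⇒ ∉ W
candidate 2: n = (1, 0, 1, 1) → π⊥ ≈ (+1.7071, -0.2929); max(|x|,|y|,|x±y|/√2) = 1.7071 > 1 ⇒ ∉ W
candidate 3: n = (-1, -1, -1, 0) → π⊥ ≈ (-0.2929, +0.2929); max(|x|,|y|,|x±y|/√2) = 0.4142 ≤ 1 ⇒ ∈ W

3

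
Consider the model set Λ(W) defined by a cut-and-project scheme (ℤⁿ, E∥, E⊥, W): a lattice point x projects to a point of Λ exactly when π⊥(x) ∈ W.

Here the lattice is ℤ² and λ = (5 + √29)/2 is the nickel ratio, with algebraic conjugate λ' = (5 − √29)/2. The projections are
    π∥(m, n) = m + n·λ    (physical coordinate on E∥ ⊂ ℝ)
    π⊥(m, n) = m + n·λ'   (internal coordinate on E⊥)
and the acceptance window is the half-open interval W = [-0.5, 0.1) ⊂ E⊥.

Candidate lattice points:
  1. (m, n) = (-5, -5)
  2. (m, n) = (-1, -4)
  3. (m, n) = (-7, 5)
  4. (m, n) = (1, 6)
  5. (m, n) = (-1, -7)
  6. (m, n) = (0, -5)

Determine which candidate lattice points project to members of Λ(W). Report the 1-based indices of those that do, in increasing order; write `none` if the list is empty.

2, 4

Compute λ' = (5−√29)/2 = -0.19258, so π⊥(m,n) = m -0.19258·n.
candidate 1: (m,n)=(-5,-5) → π∥ = -5-5·λ ≈ -30.96291, π⊥ = -5-5·λ' ≈ -4.03709 ∉ [-0.5, 0.1) ⇒ out
candidate 2: (m,n)=(-1,-4) → π∥ = -1-4·λ ≈ -21.77033, π⊥ = -1-4·λ' ≈ -0.22967 ∈ [-0.5, 0.1) ⇒ IN Λ
candidate 3: (m,n)=(-7,5) → π∥ = -7+5·λ ≈ 18.96291, π⊥ = -7+5·λ' ≈ -7.96291 ∉ [-0.5, 0.1) ⇒ out
candidate 4: (m,n)=(1,6) → π∥ = 1+6·λ ≈ 32.15549, π⊥ = 1+6·λ' ≈ -0.15549 ∈ [-0.5, 0.1) ⇒ IN Λ
candidate 5: (m,n)=(-1,-7) → π∥ = -1-7·λ ≈ -37.34808, π⊥ = -1-7·λ' ≈ 0.34808 ∉ [-0.5, 0.1) ⇒ out
candidate 6: (m,n)=(0,-5) → π∥ = 0-5·λ ≈ -25.96291, π⊥ = 0-5·λ' ≈ 0.96291 ∉ [-0.5, 0.1) ⇒ out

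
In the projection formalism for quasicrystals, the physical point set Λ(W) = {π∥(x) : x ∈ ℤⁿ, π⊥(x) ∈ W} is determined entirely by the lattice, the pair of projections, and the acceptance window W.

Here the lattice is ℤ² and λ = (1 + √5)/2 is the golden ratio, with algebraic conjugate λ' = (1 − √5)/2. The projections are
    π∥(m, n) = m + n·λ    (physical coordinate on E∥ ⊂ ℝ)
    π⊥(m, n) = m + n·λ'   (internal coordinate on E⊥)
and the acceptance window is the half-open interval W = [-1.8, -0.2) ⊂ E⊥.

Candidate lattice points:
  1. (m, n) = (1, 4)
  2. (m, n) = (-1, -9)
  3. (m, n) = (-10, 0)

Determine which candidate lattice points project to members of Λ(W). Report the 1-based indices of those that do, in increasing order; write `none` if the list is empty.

1

λ' = (1−√5)/2 ≈ -0.618034.
#1 (1,4): internal coord 1 + (4)·λ' = -1.472136; -1.472136 ∈ [-1.8, -0.2) → IN Λ
#2 (-1,-9): internal coord -1 + (-9)·λ' = +4.562306; +4.562306 ∉ [-1.8, -0.2) → out
#3 (-10,0): internal coord -10 + (0)·λ' = -10.000000; -10.000000 ∉ [-1.8, -0.2) → out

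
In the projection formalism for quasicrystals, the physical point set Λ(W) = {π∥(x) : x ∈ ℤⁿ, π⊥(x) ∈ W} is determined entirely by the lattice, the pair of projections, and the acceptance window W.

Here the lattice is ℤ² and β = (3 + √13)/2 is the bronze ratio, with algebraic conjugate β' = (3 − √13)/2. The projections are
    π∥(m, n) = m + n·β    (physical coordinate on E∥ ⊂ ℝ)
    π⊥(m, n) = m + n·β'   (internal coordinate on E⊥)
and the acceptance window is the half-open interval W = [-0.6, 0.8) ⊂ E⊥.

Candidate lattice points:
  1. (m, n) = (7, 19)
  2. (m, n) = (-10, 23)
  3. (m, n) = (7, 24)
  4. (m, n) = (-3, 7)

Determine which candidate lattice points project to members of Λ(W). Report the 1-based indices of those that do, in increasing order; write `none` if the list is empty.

β' = (3−√13)/2 ≈ -0.30278.
#1 (7,19): internal coord 7 + (19)·β' = +1.24726; +1.24726 ∉ [-0.6, 0.8) → out
#2 (-10,23): internal coord -10 + (23)·β' = -16.96384; -16.96384 ∉ [-0.6, 0.8) → out
#3 (7,24): internal coord 7 + (24)·β' = -0.26662; -0.26662 ∈ [-0.6, 0.8) → IN Λ
#4 (-3,7): internal coord -3 + (7)·β' = -5.11943; -5.11943 ∉ [-0.6, 0.8) → out

3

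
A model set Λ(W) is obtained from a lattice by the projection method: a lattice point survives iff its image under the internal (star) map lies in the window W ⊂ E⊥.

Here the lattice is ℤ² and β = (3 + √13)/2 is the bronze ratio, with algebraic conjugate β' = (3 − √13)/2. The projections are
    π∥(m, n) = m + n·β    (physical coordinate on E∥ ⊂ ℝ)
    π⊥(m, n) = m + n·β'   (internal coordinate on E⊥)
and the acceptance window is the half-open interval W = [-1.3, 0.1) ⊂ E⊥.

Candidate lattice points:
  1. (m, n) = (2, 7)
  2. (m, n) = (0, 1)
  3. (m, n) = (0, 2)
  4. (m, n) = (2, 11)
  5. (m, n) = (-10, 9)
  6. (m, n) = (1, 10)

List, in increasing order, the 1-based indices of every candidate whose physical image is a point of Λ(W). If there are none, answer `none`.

β' = (3−√13)/2 ≈ -0.302776.
candidate 1: (m,n)=(2,7) → π∥ = 2+7·β ≈ 25.119429, π⊥ = 2+7·β' ≈ -0.119429 ∈ [-1.3, 0.1) ⇒ IN Λ
candidate 2: (m,n)=(0,1) → π∥ = 0+1·β ≈ 3.302776, π⊥ = 0+1·β' ≈ -0.302776 ∈ [-1.3, 0.1) ⇒ IN Λ
candidate 3: (m,n)=(0,2) → π∥ = 0+2·β ≈ 6.605551, π⊥ = 0+2·β' ≈ -0.605551 ∈ [-1.3, 0.1) ⇒ IN Λ
candidate 4: (m,n)=(2,11) → π∥ = 2+11·β ≈ 38.330532, π⊥ = 2+11·β' ≈ -1.330532 ∉ [-1.3, 0.1) ⇒ out
candidate 5: (m,n)=(-10,9) → π∥ = -10+9·β ≈ 19.724981, π⊥ = -10+9·β' ≈ -12.724981 ∉ [-1.3, 0.1) ⇒ out
candidate 6: (m,n)=(1,10) → π∥ = 1+10·β ≈ 34.027756, π⊥ = 1+10·β' ≈ -2.027756 ∉ [-1.3, 0.1) ⇒ out

1, 2, 3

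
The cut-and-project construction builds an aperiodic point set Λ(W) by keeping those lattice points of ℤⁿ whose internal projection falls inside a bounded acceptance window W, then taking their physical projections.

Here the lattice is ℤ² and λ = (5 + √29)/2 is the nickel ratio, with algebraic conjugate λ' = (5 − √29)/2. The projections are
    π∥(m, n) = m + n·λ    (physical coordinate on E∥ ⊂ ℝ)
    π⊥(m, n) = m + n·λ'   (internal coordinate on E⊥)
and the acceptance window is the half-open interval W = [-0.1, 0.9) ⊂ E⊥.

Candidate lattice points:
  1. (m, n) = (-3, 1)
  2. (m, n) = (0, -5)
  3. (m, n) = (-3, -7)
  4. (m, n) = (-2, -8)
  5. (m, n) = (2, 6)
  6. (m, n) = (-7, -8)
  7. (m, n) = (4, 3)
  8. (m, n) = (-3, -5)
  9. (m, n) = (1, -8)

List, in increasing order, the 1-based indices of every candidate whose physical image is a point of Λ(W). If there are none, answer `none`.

5

Numerically λ ≈ 5.1926 and λ' = −1/λ ≈ -0.1926.
candidate 1: (m,n)=(-3,1) → π∥ = -3+1·λ ≈ 2.1926, π⊥ = -3+1·λ' ≈ -3.1926 ∉ [-0.1, 0.9) ⇒ out
candidate 2: (m,n)=(0,-5) → π∥ = 0-5·λ ≈ -25.9629, π⊥ = 0-5·λ' ≈ 0.9629 ∉ [-0.1, 0.9) ⇒ out
candidate 3: (m,n)=(-3,-7) → π∥ = -3-7·λ ≈ -39.3481, π⊥ = -3-7·λ' ≈ -1.6519 ∉ [-0.1, 0.9) ⇒ out
candidate 4: (m,n)=(-2,-8) → π∥ = -2-8·λ ≈ -43.5407, π⊥ = -2-8·λ' ≈ -0.4593 ∉ [-0.1, 0.9) ⇒ out
candidate 5: (m,n)=(2,6) → π∥ = 2+6·λ ≈ 33.1555, π⊥ = 2+6·λ' ≈ 0.8445 ∈ [-0.1, 0.9) ⇒ IN Λ
candidate 6: (m,n)=(-7,-8) → π∥ = -7-8·λ ≈ -48.5407, π⊥ = -7-8·λ' ≈ -5.4593 ∉ [-0.1, 0.9) ⇒ out
candidate 7: (m,n)=(4,3) → π∥ = 4+3·λ ≈ 19.5777, π⊥ = 4+3·λ' ≈ 3.4223 ∉ [-0.1, 0.9) ⇒ out
candidate 8: (m,n)=(-3,-5) → π∥ = -3-5·λ ≈ -28.9629, π⊥ = -3-5·λ' ≈ -2.0371 ∉ [-0.1, 0.9) ⇒ out
candidate 9: (m,n)=(1,-8) → π∥ = 1-8·λ ≈ -40.5407, π⊥ = 1-8·λ' ≈ 2.5407 ∉ [-0.1, 0.9) ⇒ out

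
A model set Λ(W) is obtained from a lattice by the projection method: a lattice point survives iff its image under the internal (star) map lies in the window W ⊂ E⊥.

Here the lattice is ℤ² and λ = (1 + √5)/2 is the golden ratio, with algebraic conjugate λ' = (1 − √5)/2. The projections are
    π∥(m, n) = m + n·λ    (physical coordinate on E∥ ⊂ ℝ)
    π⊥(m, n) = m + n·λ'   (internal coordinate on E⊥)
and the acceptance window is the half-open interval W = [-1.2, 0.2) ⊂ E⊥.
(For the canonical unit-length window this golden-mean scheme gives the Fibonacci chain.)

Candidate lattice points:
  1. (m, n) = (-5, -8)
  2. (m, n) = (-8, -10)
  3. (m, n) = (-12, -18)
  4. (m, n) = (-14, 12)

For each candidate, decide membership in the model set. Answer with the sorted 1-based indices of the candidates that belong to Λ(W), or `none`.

1, 3

Compute λ' = (1−√5)/2 = -0.618034, so π⊥(m,n) = m -0.618034·n.
#1 (-5,-8): internal coord -5 + (-8)·λ' = -0.055728; -0.055728 ∈ [-1.2, 0.2) → IN Λ
#2 (-8,-10): internal coord -8 + (-10)·λ' = -1.819660; -1.819660 ∉ [-1.2, 0.2) → out
#3 (-12,-18): internal coord -12 + (-18)·λ' = -0.875388; -0.875388 ∈ [-1.2, 0.2) → IN Λ
#4 (-14,12): internal coord -14 + (12)·λ' = -21.416408; -21.416408 ∉ [-1.2, 0.2) → out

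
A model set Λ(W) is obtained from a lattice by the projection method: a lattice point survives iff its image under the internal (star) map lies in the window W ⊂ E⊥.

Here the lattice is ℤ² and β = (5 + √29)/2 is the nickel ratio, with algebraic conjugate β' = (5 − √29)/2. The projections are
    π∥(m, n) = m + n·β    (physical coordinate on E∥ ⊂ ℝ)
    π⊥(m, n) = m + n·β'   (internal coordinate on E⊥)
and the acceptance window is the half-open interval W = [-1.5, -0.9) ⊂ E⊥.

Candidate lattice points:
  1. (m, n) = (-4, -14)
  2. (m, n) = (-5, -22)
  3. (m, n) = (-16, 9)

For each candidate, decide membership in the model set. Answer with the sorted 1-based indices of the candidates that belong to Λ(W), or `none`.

β' = (5−√29)/2 ≈ -0.19258.
candidate 1: (m,n)=(-4,-14) → π∥ = -4-14·β ≈ -76.69615, π⊥ = -4-14·β' ≈ -1.30385 ∈ [-1.5, -0.9) ⇒ IN Λ
candidate 2: (m,n)=(-5,-22) → π∥ = -5-22·β ≈ -119.23681, π⊥ = -5-22·β' ≈ -0.76319 ∉ [-1.5, -0.9) ⇒ out
candidate 3: (m,n)=(-16,9) → π∥ = -16+9·β ≈ 30.73324, π⊥ = -16+9·β' ≈ -17.73324 ∉ [-1.5, -0.9) ⇒ out

1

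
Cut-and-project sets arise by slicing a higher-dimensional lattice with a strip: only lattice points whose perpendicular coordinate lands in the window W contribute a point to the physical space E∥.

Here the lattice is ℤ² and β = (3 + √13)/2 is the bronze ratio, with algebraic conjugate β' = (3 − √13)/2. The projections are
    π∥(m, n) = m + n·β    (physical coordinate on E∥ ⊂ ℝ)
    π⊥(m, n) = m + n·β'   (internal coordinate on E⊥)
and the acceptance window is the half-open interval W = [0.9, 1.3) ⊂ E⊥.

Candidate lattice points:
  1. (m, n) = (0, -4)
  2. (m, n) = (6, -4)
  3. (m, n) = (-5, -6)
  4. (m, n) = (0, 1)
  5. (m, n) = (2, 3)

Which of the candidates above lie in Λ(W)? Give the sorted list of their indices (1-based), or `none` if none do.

β' = (3−√13)/2 ≈ -0.302776.
#1 (0,-4): internal coord 0 + (-4)·β' = +1.211103; +1.211103 ∈ [0.9, 1.3) → IN Λ
#2 (6,-4): internal coord 6 + (-4)·β' = +7.211103; +7.211103 ∉ [0.9, 1.3) → out
#3 (-5,-6): internal coord -5 + (-6)·β' = -3.183346; -3.183346 ∉ [0.9, 1.3) → out
#4 (0,1): internal coord 0 + (1)·β' = -0.302776; -0.302776 ∉ [0.9, 1.3) → out
#5 (2,3): internal coord 2 + (3)·β' = +1.091673; +1.091673 ∈ [0.9, 1.3) → IN Λ

1, 5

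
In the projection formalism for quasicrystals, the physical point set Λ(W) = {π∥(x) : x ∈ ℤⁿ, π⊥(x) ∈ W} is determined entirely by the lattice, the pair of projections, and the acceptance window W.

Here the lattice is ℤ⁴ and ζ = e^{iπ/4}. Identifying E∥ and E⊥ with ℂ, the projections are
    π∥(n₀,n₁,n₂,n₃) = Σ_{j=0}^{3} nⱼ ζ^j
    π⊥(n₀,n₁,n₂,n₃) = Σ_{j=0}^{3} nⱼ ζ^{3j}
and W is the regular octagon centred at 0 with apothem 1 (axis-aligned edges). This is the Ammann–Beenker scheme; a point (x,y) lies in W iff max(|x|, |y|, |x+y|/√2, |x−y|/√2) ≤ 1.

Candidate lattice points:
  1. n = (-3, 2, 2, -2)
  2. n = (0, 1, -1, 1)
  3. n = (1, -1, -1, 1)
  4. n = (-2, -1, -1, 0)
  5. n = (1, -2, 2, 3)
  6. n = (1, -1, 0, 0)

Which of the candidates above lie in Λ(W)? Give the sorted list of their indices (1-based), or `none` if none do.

none

π⊥(n) = n₀ + n₁ζ³ + n₂ζ⁶ + n₃ζ⁹ where ζ = e^{iπ/4}.
#1 (-3, 2, 2, -2): internal (-5.82843, -2.00000); octagon support 5.82843 vs apothem 1 → ∉ W
#2 (0, 1, -1, 1): internal (0.00000, 2.41421); octagon support 2.41421 vs apothem 1 → ∉ W
#3 (1, -1, -1, 1): internal (2.41421, 1.00000); octagon support 2.41421 vs apothem 1 → ∉ W
#4 (-2, -1, -1, 0): internal (-1.29289, 0.29289); octagon support 1.29289 vs apothem 1 → ∉ W
#5 (1, -2, 2, 3): internal (4.53553, -1.29289); octagon support 4.53553 vs apothem 1 → ∉ W
#6 (1, -1, 0, 0): internal (1.70711, -0.70711); octagon support 1.70711 vs apothem 1 → ∉ W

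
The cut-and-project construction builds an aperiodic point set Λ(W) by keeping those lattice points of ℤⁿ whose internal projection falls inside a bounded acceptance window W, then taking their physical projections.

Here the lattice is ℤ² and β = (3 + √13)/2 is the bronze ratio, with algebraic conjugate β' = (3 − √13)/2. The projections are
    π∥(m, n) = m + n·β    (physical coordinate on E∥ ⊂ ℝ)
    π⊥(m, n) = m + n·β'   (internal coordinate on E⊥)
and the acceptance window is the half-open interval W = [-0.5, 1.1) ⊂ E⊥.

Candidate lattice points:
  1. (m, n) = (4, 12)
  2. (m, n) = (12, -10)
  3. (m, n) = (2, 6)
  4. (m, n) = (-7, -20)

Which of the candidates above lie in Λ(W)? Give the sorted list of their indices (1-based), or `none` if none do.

β' = (3−√13)/2 ≈ -0.30278.
[1] lift (4,12): star map gives 0.36669; window check -0.5 ≤ 0.36669 < 1.1 is true → IN Λ
[2] lift (12,-10): star map gives 15.02776; window check -0.5 ≤ 15.02776 < 1.1 is false → out
[3] lift (2,6): star map gives 0.18335; window check -0.5 ≤ 0.18335 < 1.1 is true → IN Λ
[4] lift (-7,-20): star map gives -0.94449; window check -0.5 ≤ -0.94449 < 1.1 is false → out

1, 3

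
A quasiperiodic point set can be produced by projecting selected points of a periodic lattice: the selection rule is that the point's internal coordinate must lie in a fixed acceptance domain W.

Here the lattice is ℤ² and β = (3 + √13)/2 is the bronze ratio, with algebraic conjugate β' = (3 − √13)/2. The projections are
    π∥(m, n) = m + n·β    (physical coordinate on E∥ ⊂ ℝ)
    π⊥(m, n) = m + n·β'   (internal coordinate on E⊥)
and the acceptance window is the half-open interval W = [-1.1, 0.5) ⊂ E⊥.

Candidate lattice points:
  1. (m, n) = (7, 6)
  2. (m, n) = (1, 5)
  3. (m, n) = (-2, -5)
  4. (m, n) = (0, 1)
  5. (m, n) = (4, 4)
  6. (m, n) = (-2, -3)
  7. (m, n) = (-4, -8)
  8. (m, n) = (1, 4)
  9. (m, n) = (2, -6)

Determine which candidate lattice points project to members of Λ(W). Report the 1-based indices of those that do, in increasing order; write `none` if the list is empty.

2, 3, 4, 6, 8

β' = (3−√13)/2 ≈ -0.302776.
#1 (7,6): internal coord 7 + (6)·β' = +5.183346; +5.183346 ∉ [-1.1, 0.5) → out
#2 (1,5): internal coord 1 + (5)·β' = -0.513878; -0.513878 ∈ [-1.1, 0.5) → IN Λ
#3 (-2,-5): internal coord -2 + (-5)·β' = -0.486122; -0.486122 ∈ [-1.1, 0.5) → IN Λ
#4 (0,1): internal coord 0 + (1)·β' = -0.302776; -0.302776 ∈ [-1.1, 0.5) → IN Λ
#5 (4,4): internal coord 4 + (4)·β' = +2.788897; +2.788897 ∉ [-1.1, 0.5) → out
#6 (-2,-3): internal coord -2 + (-3)·β' = -1.091673; -1.091673 ∈ [-1.1, 0.5) → IN Λ
#7 (-4,-8): internal coord -4 + (-8)·β' = -1.577795; -1.577795 ∉ [-1.1, 0.5) → out
#8 (1,4): internal coord 1 + (4)·β' = -0.211103; -0.211103 ∈ [-1.1, 0.5) → IN Λ
#9 (2,-6): internal coord 2 + (-6)·β' = +3.816654; +3.816654 ∉ [-1.1, 0.5) → out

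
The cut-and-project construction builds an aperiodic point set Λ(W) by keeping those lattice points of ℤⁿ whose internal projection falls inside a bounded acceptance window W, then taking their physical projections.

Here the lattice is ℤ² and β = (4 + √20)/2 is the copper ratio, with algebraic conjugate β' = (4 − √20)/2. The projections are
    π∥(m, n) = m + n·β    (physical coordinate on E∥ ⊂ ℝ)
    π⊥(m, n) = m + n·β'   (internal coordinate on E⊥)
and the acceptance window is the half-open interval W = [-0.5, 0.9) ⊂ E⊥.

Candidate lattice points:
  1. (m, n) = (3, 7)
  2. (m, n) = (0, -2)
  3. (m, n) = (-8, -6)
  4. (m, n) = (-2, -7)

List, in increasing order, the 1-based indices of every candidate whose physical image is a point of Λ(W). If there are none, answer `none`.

β' = (4−√20)/2 ≈ -0.236068.
candidate 1: (m,n)=(3,7) → π∥ = 3+7·β ≈ 32.652476, π⊥ = 3+7·β' ≈ 1.347524 ∉ [-0.5, 0.9) ⇒ out
candidate 2: (m,n)=(0,-2) → π∥ = 0-2·β ≈ -8.472136, π⊥ = 0-2·β' ≈ 0.472136 ∈ [-0.5, 0.9) ⇒ IN Λ
candidate 3: (m,n)=(-8,-6) → π∥ = -8-6·β ≈ -33.416408, π⊥ = -8-6·β' ≈ -6.583592 ∉ [-0.5, 0.9) ⇒ out
candidate 4: (m,n)=(-2,-7) → π∥ = -2-7·β ≈ -31.652476, π⊥ = -2-7·β' ≈ -0.347524 ∈ [-0.5, 0.9) ⇒ IN Λ

2, 4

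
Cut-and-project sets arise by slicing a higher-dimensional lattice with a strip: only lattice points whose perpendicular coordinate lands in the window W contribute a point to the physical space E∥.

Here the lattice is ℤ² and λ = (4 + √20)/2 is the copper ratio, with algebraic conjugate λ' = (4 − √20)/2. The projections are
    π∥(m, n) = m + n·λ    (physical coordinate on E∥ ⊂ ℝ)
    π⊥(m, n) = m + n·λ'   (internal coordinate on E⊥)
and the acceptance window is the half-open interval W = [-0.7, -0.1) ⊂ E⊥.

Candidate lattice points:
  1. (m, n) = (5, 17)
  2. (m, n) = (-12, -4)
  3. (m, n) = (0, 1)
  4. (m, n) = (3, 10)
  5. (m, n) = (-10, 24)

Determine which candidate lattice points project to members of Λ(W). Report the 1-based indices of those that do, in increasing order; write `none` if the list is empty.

Compute λ' = (4−√20)/2 = -0.2361, so π⊥(m,n) = m -0.2361·n.
#1 (5,17): internal coord 5 + (17)·λ' = +0.9868; +0.9868 ∉ [-0.7, -0.1) → out
#2 (-12,-4): internal coord -12 + (-4)·λ' = -11.0557; -11.0557 ∉ [-0.7, -0.1) → out
#3 (0,1): internal coord 0 + (1)·λ' = -0.2361; -0.2361 ∈ [-0.7, -0.1) → IN Λ
#4 (3,10): internal coord 3 + (10)·λ' = +0.6393; +0.6393 ∉ [-0.7, -0.1) → out
#5 (-10,24): internal coord -10 + (24)·λ' = -15.6656; -15.6656 ∉ [-0.7, -0.1) → out

3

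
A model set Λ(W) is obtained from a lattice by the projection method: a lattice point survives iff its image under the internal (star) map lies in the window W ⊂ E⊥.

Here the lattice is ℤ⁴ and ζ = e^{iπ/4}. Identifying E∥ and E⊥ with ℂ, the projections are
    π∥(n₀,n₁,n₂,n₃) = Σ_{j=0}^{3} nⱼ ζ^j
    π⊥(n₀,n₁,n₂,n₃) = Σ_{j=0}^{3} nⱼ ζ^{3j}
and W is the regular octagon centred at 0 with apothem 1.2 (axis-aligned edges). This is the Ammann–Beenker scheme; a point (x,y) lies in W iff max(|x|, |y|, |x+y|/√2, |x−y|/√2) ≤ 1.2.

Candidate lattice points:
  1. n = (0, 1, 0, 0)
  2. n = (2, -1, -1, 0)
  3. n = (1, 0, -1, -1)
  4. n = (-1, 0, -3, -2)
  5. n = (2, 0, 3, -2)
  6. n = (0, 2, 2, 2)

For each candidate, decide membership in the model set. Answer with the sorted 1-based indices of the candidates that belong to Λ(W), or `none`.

1, 3, 6

Internal map: ζ^{3j} for j=0..3 gives (1,0), (−√2/2,√2/2), (0,−1), (√2/2,√2/2).
candidate 1: n = (0, 1, 0, 0) → π⊥ ≈ (-0.70711, +0.70711); max(|x|,|y|,|x±y|/√2) = 1.00000 ≤ 1.2 ⇒ ∈ W
candidate 2: n = (2, -1, -1, 0) → π⊥ ≈ (+2.70711, +0.29289); max(|x|,|y|,|x±y|/√2) = 2.70711 > 1.2 ⇒ ∉ W
candidate 3: n = (1, 0, -1, -1) → π⊥ ≈ (+0.29289, +0.29289); max(|x|,|y|,|x±y|/√2) = 0.41421 ≤ 1.2 ⇒ ∈ W
candidate 4: n = (-1, 0, -3, -2) → π⊥ ≈ (-2.41421, +1.58579); max(|x|,|y|,|x±y|/√2) = 2.82843 > 1.2 ⇒ ∉ W
candidate 5: n = (2, 0, 3, -2) → π⊥ ≈ (+0.58579, -4.41421); max(|x|,|y|,|x±y|/√2) = 4.41421 > 1.2 ⇒ ∉ W
candidate 6: n = (0, 2, 2, 2) → π⊥ ≈ (+0.00000, +0.82843); max(|x|,|y|,|x±y|/√2) = 0.82843 ≤ 1.2 ⇒ ∈ W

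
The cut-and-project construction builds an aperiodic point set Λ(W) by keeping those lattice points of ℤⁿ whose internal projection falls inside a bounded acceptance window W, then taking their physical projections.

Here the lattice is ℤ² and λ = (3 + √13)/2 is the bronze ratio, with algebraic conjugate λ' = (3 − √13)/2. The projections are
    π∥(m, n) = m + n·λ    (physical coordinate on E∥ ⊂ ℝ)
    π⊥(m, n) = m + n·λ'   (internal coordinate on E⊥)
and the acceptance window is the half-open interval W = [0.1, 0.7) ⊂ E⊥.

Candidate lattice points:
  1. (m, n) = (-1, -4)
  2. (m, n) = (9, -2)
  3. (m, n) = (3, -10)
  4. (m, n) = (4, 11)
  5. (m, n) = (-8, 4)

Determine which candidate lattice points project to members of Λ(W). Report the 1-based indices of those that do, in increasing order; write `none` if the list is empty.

λ' = (3−√13)/2 ≈ -0.302776.
candidate 1: (m,n)=(-1,-4) → π∥ = -1-4·λ ≈ -14.211103, π⊥ = -1-4·λ' ≈ 0.211103 ∈ [0.1, 0.7) ⇒ IN Λ
candidate 2: (m,n)=(9,-2) → π∥ = 9-2·λ ≈ 2.394449, π⊥ = 9-2·λ' ≈ 9.605551 ∉ [0.1, 0.7) ⇒ out
candidate 3: (m,n)=(3,-10) → π∥ = 3-10·λ ≈ -30.027756, π⊥ = 3-10·λ' ≈ 6.027756 ∉ [0.1, 0.7) ⇒ out
candidate 4: (m,n)=(4,11) → π∥ = 4+11·λ ≈ 40.330532, π⊥ = 4+11·λ' ≈ 0.669468 ∈ [0.1, 0.7) ⇒ IN Λ
candidate 5: (m,n)=(-8,4) → π∥ = -8+4·λ ≈ 5.211103, π⊥ = -8+4·λ' ≈ -9.211103 ∉ [0.1, 0.7) ⇒ out

1, 4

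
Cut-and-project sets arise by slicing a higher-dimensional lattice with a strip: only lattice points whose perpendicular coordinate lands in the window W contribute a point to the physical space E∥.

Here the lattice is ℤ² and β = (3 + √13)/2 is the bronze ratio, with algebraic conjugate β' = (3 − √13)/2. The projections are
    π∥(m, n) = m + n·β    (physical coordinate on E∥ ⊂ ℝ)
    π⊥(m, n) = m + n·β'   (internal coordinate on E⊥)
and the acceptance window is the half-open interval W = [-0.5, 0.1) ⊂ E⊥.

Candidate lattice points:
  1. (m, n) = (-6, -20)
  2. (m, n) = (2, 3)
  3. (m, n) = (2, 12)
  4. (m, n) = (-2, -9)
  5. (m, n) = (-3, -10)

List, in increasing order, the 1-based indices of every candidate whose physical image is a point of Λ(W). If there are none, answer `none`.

1, 5

β' = (3−√13)/2 ≈ -0.30278.
candidate 1: (m,n)=(-6,-20) → π∥ = -6-20·β ≈ -72.05551, π⊥ = -6-20·β' ≈ 0.05551 ∈ [-0.5, 0.1) ⇒ IN Λ
candidate 2: (m,n)=(2,3) → π∥ = 2+3·β ≈ 11.90833, π⊥ = 2+3·β' ≈ 1.09167 ∉ [-0.5, 0.1) ⇒ out
candidate 3: (m,n)=(2,12) → π∥ = 2+12·β ≈ 41.63331, π⊥ = 2+12·β' ≈ -1.63331 ∉ [-0.5, 0.1) ⇒ out
candidate 4: (m,n)=(-2,-9) → π∥ = -2-9·β ≈ -31.72498, π⊥ = -2-9·β' ≈ 0.72498 ∉ [-0.5, 0.1) ⇒ out
candidate 5: (m,n)=(-3,-10) → π∥ = -3-10·β ≈ -36.02776, π⊥ = -3-10·β' ≈ 0.02776 ∈ [-0.5, 0.1) ⇒ IN Λ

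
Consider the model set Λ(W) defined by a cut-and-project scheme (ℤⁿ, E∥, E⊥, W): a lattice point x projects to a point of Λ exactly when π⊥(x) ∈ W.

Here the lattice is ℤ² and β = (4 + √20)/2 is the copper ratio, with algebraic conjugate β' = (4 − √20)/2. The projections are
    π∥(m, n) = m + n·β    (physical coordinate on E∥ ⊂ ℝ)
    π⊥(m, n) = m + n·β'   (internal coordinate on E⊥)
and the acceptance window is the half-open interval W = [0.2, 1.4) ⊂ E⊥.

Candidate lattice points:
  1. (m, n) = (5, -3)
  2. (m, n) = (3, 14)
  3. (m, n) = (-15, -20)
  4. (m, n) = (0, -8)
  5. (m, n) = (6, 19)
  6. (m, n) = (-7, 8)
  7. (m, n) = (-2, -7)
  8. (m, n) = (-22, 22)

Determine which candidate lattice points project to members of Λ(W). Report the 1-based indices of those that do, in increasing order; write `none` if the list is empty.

none

Compute β' = (4−√20)/2 = -0.236068, so π⊥(m,n) = m -0.236068·n.
candidate 1: (m,n)=(5,-3) → π∥ = 5-3·β ≈ -7.708204, π⊥ = 5-3·β' ≈ 5.708204 ∉ [0.2, 1.4) ⇒ out
candidate 2: (m,n)=(3,14) → π∥ = 3+14·β ≈ 62.304952, π⊥ = 3+14·β' ≈ -0.304952 ∉ [0.2, 1.4) ⇒ out
candidate 3: (m,n)=(-15,-20) → π∥ = -15-20·β ≈ -99.721360, π⊥ = -15-20·β' ≈ -10.278640 ∉ [0.2, 1.4) ⇒ out
candidate 4: (m,n)=(0,-8) → π∥ = 0-8·β ≈ -33.888544, π⊥ = 0-8·β' ≈ 1.888544 ∉ [0.2, 1.4) ⇒ out
candidate 5: (m,n)=(6,19) → π∥ = 6+19·β ≈ 86.485292, π⊥ = 6+19·β' ≈ 1.514708 ∉ [0.2, 1.4) ⇒ out
candidate 6: (m,n)=(-7,8) → π∥ = -7+8·β ≈ 26.888544, π⊥ = -7+8·β' ≈ -8.888544 ∉ [0.2, 1.4) ⇒ out
candidate 7: (m,n)=(-2,-7) → π∥ = -2-7·β ≈ -31.652476, π⊥ = -2-7·β' ≈ -0.347524 ∉ [0.2, 1.4) ⇒ out
candidate 8: (m,n)=(-22,22) → π∥ = -22+22·β ≈ 71.193496, π⊥ = -22+22·β' ≈ -27.193496 ∉ [0.2, 1.4) ⇒ out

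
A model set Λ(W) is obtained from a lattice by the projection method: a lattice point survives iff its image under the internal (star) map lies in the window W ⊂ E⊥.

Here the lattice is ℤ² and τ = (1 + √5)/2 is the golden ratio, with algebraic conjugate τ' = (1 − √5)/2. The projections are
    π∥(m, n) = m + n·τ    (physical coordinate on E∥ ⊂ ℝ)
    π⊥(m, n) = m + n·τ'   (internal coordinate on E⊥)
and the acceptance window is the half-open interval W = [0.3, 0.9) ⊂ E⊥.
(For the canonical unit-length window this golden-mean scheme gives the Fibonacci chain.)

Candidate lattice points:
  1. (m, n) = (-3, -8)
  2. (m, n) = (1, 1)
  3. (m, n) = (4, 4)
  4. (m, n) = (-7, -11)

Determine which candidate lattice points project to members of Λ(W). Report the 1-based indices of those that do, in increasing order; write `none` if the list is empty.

2

Numerically τ ≈ 1.6180 and τ' = −1/τ ≈ -0.6180.
#1 (-3,-8): internal coord -3 + (-8)·τ' = +1.9443; +1.9443 ∉ [0.3, 0.9) → out
#2 (1,1): internal coord 1 + (1)·τ' = +0.3820; +0.3820 ∈ [0.3, 0.9) → IN Λ
#3 (4,4): internal coord 4 + (4)·τ' = +1.5279; +1.5279 ∉ [0.3, 0.9) → out
#4 (-7,-11): internal coord -7 + (-11)·τ' = -0.2016; -0.2016 ∉ [0.3, 0.9) → out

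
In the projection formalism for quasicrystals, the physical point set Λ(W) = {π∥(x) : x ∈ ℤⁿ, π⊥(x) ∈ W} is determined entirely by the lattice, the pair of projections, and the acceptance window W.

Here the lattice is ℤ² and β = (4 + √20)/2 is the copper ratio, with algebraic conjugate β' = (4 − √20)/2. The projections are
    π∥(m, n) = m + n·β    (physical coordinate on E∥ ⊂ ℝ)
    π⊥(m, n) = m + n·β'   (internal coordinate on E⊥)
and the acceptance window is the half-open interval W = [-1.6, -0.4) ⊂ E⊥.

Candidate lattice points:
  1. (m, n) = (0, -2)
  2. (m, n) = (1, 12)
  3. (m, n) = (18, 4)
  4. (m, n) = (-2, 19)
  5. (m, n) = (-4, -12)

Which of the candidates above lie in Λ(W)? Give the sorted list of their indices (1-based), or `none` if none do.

β' = (4−√20)/2 ≈ -0.2361.
[1] lift (0,-2): star map gives 0.4721; window check -1.6 ≤ 0.4721 < -0.4 is false → out
[2] lift (1,12): star map gives -1.8328; window check -1.6 ≤ -1.8328 < -0.4 is false → out
[3] lift (18,4): star map gives 17.0557; window check -1.6 ≤ 17.0557 < -0.4 is false → out
[4] lift (-2,19): star map gives -6.4853; window check -1.6 ≤ -6.4853 < -0.4 is false → out
[5] lift (-4,-12): star map gives -1.1672; window check -1.6 ≤ -1.1672 < -0.4 is true → IN Λ

5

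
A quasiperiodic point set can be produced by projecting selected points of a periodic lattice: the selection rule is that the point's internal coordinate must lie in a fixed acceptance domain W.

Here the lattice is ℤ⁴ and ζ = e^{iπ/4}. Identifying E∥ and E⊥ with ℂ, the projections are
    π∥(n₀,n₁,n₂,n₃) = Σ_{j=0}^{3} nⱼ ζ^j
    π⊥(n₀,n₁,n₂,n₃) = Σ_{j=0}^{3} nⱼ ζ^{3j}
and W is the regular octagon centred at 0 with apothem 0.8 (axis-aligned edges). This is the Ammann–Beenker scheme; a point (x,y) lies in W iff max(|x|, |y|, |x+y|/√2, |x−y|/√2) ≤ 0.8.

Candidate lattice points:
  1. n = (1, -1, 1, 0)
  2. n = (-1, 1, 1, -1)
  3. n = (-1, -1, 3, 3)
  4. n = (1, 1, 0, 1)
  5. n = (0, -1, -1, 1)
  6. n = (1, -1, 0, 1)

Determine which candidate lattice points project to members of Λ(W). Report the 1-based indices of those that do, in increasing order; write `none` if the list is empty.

Internal map: ζ^{3j} for j=0..3 gives (1,0), (−√2/2,√2/2), (0,−1), (√2/2,√2/2).
#1 (1, -1, 1, 0): internal (1.7071, -1.7071); octagon support 2.4142 vs apothem 0.8 → ∉ W
#2 (-1, 1, 1, -1): internal (-2.4142, -1.0000); octagon support 2.4142 vs apothem 0.8 → ∉ W
#3 (-1, -1, 3, 3): internal (1.8284, -1.5858); octagon support 2.4142 vs apothem 0.8 → ∉ W
#4 (1, 1, 0, 1): internal (1.0000, 1.4142); octagon support 1.7071 vs apothem 0.8 → ∉ W
#5 (0, -1, -1, 1): internal (1.4142, 1.0000); octagon support 1.7071 vs apothem 0.8 → ∉ W
#6 (1, -1, 0, 1): internal (2.4142, 0.0000); octagon support 2.4142 vs apothem 0.8 → ∉ W

none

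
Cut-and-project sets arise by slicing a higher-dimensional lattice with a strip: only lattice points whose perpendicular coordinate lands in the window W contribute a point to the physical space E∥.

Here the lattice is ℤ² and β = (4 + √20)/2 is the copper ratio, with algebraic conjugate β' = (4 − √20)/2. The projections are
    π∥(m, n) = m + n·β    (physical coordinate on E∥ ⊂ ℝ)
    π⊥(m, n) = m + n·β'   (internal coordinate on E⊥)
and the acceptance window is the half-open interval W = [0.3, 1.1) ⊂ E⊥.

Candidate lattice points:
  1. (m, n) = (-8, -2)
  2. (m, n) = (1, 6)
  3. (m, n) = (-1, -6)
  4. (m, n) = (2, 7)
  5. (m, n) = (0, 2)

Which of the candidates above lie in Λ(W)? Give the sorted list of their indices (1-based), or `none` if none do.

3, 4

β' = (4−√20)/2 ≈ -0.23607.
#1 (-8,-2): internal coord -8 + (-2)·β' = -7.52786; -7.52786 ∉ [0.3, 1.1) → out
#2 (1,6): internal coord 1 + (6)·β' = -0.41641; -0.41641 ∉ [0.3, 1.1) → out
#3 (-1,-6): internal coord -1 + (-6)·β' = +0.41641; +0.41641 ∈ [0.3, 1.1) → IN Λ
#4 (2,7): internal coord 2 + (7)·β' = +0.34752; +0.34752 ∈ [0.3, 1.1) → IN Λ
#5 (0,2): internal coord 0 + (2)·β' = -0.47214; -0.47214 ∉ [0.3, 1.1) → out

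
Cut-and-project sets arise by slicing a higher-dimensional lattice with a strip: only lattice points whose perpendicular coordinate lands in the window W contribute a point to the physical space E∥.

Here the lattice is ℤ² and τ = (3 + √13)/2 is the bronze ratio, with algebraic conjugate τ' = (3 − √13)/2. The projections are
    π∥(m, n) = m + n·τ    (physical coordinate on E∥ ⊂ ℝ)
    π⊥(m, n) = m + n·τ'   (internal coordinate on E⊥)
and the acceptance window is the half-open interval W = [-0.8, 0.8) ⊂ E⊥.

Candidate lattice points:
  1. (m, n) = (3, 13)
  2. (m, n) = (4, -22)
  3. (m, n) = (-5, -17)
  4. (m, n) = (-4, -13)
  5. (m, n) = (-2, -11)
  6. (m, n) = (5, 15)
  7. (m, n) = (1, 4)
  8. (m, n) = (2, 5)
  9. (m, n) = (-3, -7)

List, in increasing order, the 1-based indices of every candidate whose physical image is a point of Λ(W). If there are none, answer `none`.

Numerically τ ≈ 3.30278 and τ' = −1/τ ≈ -0.30278.
[1] lift (3,13): star map gives -0.93608; window check -0.8 ≤ -0.93608 < 0.8 is false → out
[2] lift (4,-22): star map gives 10.66106; window check -0.8 ≤ 10.66106 < 0.8 is false → out
[3] lift (-5,-17): star map gives 0.14719; window check -0.8 ≤ 0.14719 < 0.8 is true → IN Λ
[4] lift (-4,-13): star map gives -0.06392; window check -0.8 ≤ -0.06392 < 0.8 is true → IN Λ
[5] lift (-2,-11): star map gives 1.33053; window check -0.8 ≤ 1.33053 < 0.8 is false → out
[6] lift (5,15): star map gives 0.45837; window check -0.8 ≤ 0.45837 < 0.8 is true → IN Λ
[7] lift (1,4): star map gives -0.21110; window check -0.8 ≤ -0.21110 < 0.8 is true → IN Λ
[8] lift (2,5): star map gives 0.48612; window check -0.8 ≤ 0.48612 < 0.8 is true → IN Λ
[9] lift (-3,-7): star map gives -0.88057; window check -0.8 ≤ -0.88057 < 0.8 is false → out

3, 4, 6, 7, 8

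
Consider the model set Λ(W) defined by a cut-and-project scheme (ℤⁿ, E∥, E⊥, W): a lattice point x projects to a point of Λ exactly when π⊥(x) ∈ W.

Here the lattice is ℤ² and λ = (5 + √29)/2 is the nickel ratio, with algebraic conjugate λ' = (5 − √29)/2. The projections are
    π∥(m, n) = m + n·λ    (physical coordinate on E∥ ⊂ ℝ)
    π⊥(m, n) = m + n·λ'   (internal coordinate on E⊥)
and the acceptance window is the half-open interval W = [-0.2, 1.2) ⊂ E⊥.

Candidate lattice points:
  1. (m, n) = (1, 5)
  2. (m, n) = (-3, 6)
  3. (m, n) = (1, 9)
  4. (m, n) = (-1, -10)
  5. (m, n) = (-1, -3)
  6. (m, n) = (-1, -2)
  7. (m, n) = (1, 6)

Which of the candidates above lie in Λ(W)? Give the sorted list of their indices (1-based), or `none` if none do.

1, 4, 7

λ' = (5−√29)/2 ≈ -0.1926.
[1] lift (1,5): star map gives 0.0371; window check -0.2 ≤ 0.0371 < 1.2 is true → IN Λ
[2] lift (-3,6): star map gives -4.1555; window check -0.2 ≤ -4.1555 < 1.2 is false → out
[3] lift (1,9): star map gives -0.7332; window check -0.2 ≤ -0.7332 < 1.2 is false → out
[4] lift (-1,-10): star map gives 0.9258; window check -0.2 ≤ 0.9258 < 1.2 is true → IN Λ
[5] lift (-1,-3): star map gives -0.4223; window check -0.2 ≤ -0.4223 < 1.2 is false → out
[6] lift (-1,-2): star map gives -0.6148; window check -0.2 ≤ -0.6148 < 1.2 is false → out
[7] lift (1,6): star map gives -0.1555; window check -0.2 ≤ -0.1555 < 1.2 is true → IN Λ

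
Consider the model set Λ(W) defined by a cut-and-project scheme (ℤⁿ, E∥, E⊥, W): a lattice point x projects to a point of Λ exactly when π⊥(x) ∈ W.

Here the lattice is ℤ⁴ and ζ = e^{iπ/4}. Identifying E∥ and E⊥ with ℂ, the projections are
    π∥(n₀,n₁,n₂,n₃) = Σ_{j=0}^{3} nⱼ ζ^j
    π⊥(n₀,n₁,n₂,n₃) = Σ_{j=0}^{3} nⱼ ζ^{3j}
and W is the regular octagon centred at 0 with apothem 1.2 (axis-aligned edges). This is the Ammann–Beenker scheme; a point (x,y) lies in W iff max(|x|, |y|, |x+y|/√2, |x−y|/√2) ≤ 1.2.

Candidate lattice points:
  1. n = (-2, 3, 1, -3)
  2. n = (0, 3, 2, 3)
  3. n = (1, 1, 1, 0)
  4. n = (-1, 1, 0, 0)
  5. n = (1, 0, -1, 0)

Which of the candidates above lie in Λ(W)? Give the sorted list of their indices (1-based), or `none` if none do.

3

Internal map: ζ^{3j} for j=0..3 gives (1,0), (−√2/2,√2/2), (0,−1), (√2/2,√2/2).
#1 (-2, 3, 1, -3): internal (-6.24264, -1.00000); octagon support 6.24264 vs apothem 1.2 → ∉ W
#2 (0, 3, 2, 3): internal (0.00000, 2.24264); octagon support 2.24264 vs apothem 1.2 → ∉ W
#3 (1, 1, 1, 0): internal (0.29289, -0.29289); octagon support 0.41421 vs apothem 1.2 → ∈ W
#4 (-1, 1, 0, 0): internal (-1.70711, 0.70711); octagon support 1.70711 vs apothem 1.2 → ∉ W
#5 (1, 0, -1, 0): internal (1.00000, 1.00000); octagon support 1.41421 vs apothem 1.2 → ∉ W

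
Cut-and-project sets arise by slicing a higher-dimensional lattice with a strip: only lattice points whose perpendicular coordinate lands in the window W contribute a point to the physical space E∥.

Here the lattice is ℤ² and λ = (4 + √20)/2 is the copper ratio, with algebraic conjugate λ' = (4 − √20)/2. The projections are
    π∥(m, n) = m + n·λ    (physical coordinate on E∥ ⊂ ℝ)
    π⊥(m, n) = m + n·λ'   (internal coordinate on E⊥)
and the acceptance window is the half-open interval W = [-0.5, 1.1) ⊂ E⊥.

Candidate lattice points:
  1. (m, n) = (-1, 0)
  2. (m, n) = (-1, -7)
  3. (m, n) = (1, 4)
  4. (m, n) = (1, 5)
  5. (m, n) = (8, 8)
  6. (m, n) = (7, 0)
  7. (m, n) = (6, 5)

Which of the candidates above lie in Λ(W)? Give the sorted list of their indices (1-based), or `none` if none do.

2, 3, 4

λ' = (4−√20)/2 ≈ -0.236068.
candidate 1: (m,n)=(-1,0) → π∥ = -1+0·λ ≈ -1.000000, π⊥ = -1+0·λ' ≈ -1.000000 ∉ [-0.5, 1.1) ⇒ out
candidate 2: (m,n)=(-1,-7) → π∥ = -1-7·λ ≈ -30.652476, π⊥ = -1-7·λ' ≈ 0.652476 ∈ [-0.5, 1.1) ⇒ IN Λ
candidate 3: (m,n)=(1,4) → π∥ = 1+4·λ ≈ 17.944272, π⊥ = 1+4·λ' ≈ 0.055728 ∈ [-0.5, 1.1) ⇒ IN Λ
candidate 4: (m,n)=(1,5) → π∥ = 1+5·λ ≈ 22.180340, π⊥ = 1+5·λ' ≈ -0.180340 ∈ [-0.5, 1.1) ⇒ IN Λ
candidate 5: (m,n)=(8,8) → π∥ = 8+8·λ ≈ 41.888544, π⊥ = 8+8·λ' ≈ 6.111456 ∉ [-0.5, 1.1) ⇒ out
candidate 6: (m,n)=(7,0) → π∥ = 7+0·λ ≈ 7.000000, π⊥ = 7+0·λ' ≈ 7.000000 ∉ [-0.5, 1.1) ⇒ out
candidate 7: (m,n)=(6,5) → π∥ = 6+5·λ ≈ 27.180340, π⊥ = 6+5·λ' ≈ 4.819660 ∉ [-0.5, 1.1) ⇒ out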